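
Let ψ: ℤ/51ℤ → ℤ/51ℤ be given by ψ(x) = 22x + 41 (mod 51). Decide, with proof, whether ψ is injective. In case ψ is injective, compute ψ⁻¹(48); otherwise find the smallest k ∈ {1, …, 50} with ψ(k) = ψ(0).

49

Recall: ψ is injective if ψ(a) = ψ(b) implies a = b.
If ψ(a) = ψ(b), then 22a ≡ 22b (mod 51). Because gcd(22, 51) = 1, we may cancel 22 to get a ≡ b (mod 51).
Therefore ψ is injective.
We now compute 22⁻¹ mod 51 explicitly. Euclid's algorithm: 51 = 2·22 + 7, 22 = 3·7 + 1; back-substituting gives 1 = 7·22 − 3·51, so 22⁻¹ ≡ 7 (mod 51).
Since ψ is injective, we compute ψ⁻¹(48): solve 22x + 41 ≡ 48 (mod 51), i.e. 22x ≡ 7 (mod 51).
Multiplying by 22⁻¹ = 7 gives x ≡ 7·7 = 49 ≡ 49 (mod 51).
Check: ψ(49) = 22·49 + 41 = 1119 = 21·51 + 48 ≡ 48 (mod 51).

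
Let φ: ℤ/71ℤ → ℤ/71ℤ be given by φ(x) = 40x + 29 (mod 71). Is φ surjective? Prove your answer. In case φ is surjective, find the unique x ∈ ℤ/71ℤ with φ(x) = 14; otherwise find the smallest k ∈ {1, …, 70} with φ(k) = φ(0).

44

Recall: φ is surjective if every y in the codomain equals φ(x) for some x in the domain.
Since gcd(40, 71) = 1, 40 is invertible modulo 71. Euclid's algorithm: 71 = 1·40 + 31, 40 = 1·31 + 9, 31 = 3·9 + 4, 9 = 2·4 + 1; back-substituting gives 1 = 16·40 − 9·71, so 40⁻¹ ≡ 16 (mod 71).
For any y ∈ ℤ/71ℤ, x = 16(y − 29) mod 71 satisfies φ(x) = 40·16(y − 29) + 29 ≡ y (since 40·16 ≡ 1 mod 71). So every y has a preimage.
Thus φ is surjective.
Since φ is surjective, we find φ⁻¹(14): we need 40x ≡ 14 − 29 ≡ 56 (mod 71). Using 40⁻¹ = 16: x ≡ 16·56 = 896 = 12·71 + 44, so x = 44.
Check: φ(44) = 40·44 + 29 = 1789 = 25·71 + 14 ≡ 14 (mod 71).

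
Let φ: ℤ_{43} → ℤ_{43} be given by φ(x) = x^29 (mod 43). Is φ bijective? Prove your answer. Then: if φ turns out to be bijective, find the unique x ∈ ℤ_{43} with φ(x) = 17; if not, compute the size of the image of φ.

Since 43 is prime, the nonzero elements of ℤ_{43} form a cyclic group of order 42.
As gcd(29, 42) = 1, raising to the 29th power is a bijection on this group: if u^29 ≡ v^29 then (uv^{−1})^29 = 1, and the only element of order dividing gcd(29, 42) = 1 is 1, so u = v.
With φ(0) = 0 this makes φ injective on all of ℤ_{43}, hence bijective (finite equal-size domain and codomain). In particular φ is bijective.
Since φ is bijective, we find the preimage of 17. The inverse of x ↦ x^29 on (ℤ_{43})^× is x ↦ x^29, because 29·29 = 841 = 20·42 + 1 ≡ 1 (mod 42) and x^{42} = 1 for x ≠ 0 (Fermat). So φ⁻¹(17) = 17^29 mod 43.
Repeated squaring mod 43: 17^1 ≡ 17, 17^2 ≡ 17² = 289 ≡ 31, 17^4 ≡ 31² = 961 ≡ 15, 17^8 ≡ 15² = 225 ≡ 10, 17^16 ≡ 10² = 100 ≡ 14. Since 29 = 16 + 8 + 4 + 1, 17^29 ≡ 14·10·15·17: 14·10 = 140 ≡ 11, then 11·15 = 165 ≡ 36, then 36·17 = 612 ≡ 10. So 17^29 ≡ 10 (mod 43).
Hence φ⁻¹(17) = 10.

10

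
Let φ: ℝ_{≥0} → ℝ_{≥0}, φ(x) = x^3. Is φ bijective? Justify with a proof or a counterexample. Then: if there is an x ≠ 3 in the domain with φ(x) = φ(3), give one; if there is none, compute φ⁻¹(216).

On ℝ_{≥0}, x ↦ x^3 is strictly increasing (injective) and for any y ∈ ℝ_{≥0} the 3rd root y^{1/3} lies in ℝ_{≥0} (surjective). So φ is bijective.
Since x ↦ x^3 is strictly increasing on ℝ_{≥0}, it is injective there, so no x ≠ 3 in the domain has φ(x) = φ(3). We therefore compute φ⁻¹(216) = 216^{1/3} = 6 (indeed 6^3 = 216).

6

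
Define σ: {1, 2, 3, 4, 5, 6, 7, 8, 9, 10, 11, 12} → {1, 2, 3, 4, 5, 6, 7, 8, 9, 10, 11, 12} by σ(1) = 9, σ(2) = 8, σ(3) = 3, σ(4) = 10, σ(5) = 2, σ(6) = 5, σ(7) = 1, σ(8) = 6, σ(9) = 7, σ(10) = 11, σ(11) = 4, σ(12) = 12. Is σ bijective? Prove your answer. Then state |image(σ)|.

The values 9, 8, 3, 10, 2, 5, 1, 6, 7, 11, 4, 12 are a permutation of {1, 2, 3, 4, 5, 6, 7, 8, 9, 10, 11, 12}: each element appears exactly once.
So σ is injective and surjective, hence bijective.
The image of σ is {1, 2, 3, 4, 5, 6, 7, 8, 9, 10, 11, 12}, which has 12 elements.

12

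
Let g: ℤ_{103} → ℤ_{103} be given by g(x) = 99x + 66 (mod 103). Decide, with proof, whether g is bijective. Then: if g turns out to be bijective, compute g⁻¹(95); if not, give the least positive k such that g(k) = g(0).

By definition, g is injective if g(u) = g(v) implies u = v.
If g(u) = g(v), then 99u ≡ 99v (mod 103). Because gcd(99, 103) = 1, we may cancel 99 to get u ≡ v (mod 103).
We now compute 99⁻¹ mod 103 explicitly. Euclid's algorithm: 103 = 1·99 + 4, 99 = 24·4 + 3, 4 = 1·3 + 1; back-substituting gives 1 = 77·99 − 74·103, so 99⁻¹ ≡ 77 (mod 103).
For any y ∈ ℤ_{103}, x = 77(y − 66) mod 103 satisfies g(x) = 99·77(y − 66) + 66 ≡ y (since 99·77 ≡ 1 mod 103). So every y has a preimage.
Therefore g is bijective.
Since g is bijective, we find g⁻¹(95): we need 99x ≡ 95 − 66 ≡ 29 (mod 103). Using 99⁻¹ = 77: x ≡ 77·29 = 2233 = 21·103 + 70, so x = 70.
Check: g(70) = 99·70 + 66 = 6996 = 67·103 + 95 ≡ 95 (mod 103).

70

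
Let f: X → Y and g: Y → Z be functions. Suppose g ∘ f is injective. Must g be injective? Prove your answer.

No. Take X = {0, 1}, Y = {0, 1, 2, 3, 4}, Z = {0, 1, 2, 3, 4}, f(a) = a for each a ∈ X, and g(b) = 3 if b ∈ {3, 4} else g(b) = b.
Then g ∘ f = f is injective (X ⊂ Y and f is the inclusion), but g(3) = g(4) = 3 with 3 ≠ 4, so g is not injective.

not injective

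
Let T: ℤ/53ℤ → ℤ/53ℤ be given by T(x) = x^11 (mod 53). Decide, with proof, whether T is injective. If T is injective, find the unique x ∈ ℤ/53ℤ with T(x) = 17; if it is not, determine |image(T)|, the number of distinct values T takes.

Since 53 is prime, the nonzero elements of ℤ/53ℤ form a cyclic group of order 52.
As gcd(11, 52) = 1, raising to the 11th power is a bijection on this group: if s^11 ≡ t^11 then (st^{−1})^11 = 1, and the only element of order dividing gcd(11, 52) = 1 is 1, so s = t.
With T(0) = 0 this makes T injective on all of ℤ/53ℤ, hence bijective (finite equal-size domain and codomain). In particular T is injective.
Since T is injective, we find the preimage of 17. The inverse of x ↦ x^11 on (ℤ/53ℤ)^× is x ↦ x^19, because 11·19 = 209 = 4·52 + 1 ≡ 1 (mod 52) and x^{52} = 1 for x ≠ 0 (Fermat). So T⁻¹(17) = 17^19 mod 53.
Repeated squaring mod 53: 17^1 ≡ 17, 17^2 ≡ 17² = 289 ≡ 24, 17^4 ≡ 24² = 576 ≡ 46, 17^8 ≡ 46² = 2116 ≡ 49, 17^16 ≡ 49² = 2401 ≡ 16. Since 19 = 16 + 2 + 1, 17^19 ≡ 16·24·17: 16·24 = 384 ≡ 13, then 13·17 = 221 ≡ 9. So 17^19 ≡ 9 (mod 53).
Hence T⁻¹(17) = 9.

9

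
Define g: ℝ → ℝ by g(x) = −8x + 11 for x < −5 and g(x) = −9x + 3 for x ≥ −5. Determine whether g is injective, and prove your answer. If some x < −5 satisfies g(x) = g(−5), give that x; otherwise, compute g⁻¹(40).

-37/9

Both pieces are strictly decreasing (slopes −8 and −9), so each is injective on its own interval.
The left piece maps (−∞, −5) onto (51, ∞); the right piece maps [−5, ∞) onto (−∞, 48].
These images are disjoint, so no value is attained by both pieces. Thus g is injective.
Because the two images are disjoint, no x < −5 has g(x) = g(−5), so we compute g⁻¹(40): 40 lies in (−∞, 48], so solve −9x + 3 = 40: x = (40 − 3)/(−9) = −37/9.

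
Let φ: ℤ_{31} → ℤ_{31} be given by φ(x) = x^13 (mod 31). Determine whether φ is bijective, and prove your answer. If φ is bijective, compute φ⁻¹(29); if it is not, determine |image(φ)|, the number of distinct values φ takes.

27

Since 31 is prime, the nonzero elements of ℤ_{31} form a cyclic group of order 30.
As gcd(13, 30) = 1, raising to the 13th power is a bijection on this group: if u^13 ≡ v^13 then (uv^{−1})^13 = 1, and the only element of order dividing gcd(13, 30) = 1 is 1, so u = v.
With φ(0) = 0 this makes φ injective on all of ℤ_{31}, hence bijective (finite equal-size domain and codomain). In particular φ is bijective.
Since φ is bijective, we find the preimage of 29. The inverse of x ↦ x^13 on (ℤ_{31})^× is x ↦ x^7, because 13·7 = 91 = 3·30 + 1 ≡ 1 (mod 30) and x^{30} = 1 for x ≠ 0 (Fermat). So φ⁻¹(29) = 29^7 mod 31.
Repeated squaring mod 31: 29^1 ≡ 29, 29^2 ≡ 29² = 841 ≡ 4, 29^4 ≡ 4² = 16. Since 7 = 4 + 2 + 1, 29^7 ≡ 16·4·29: 16·4 = 64 ≡ 2, then 2·29 = 58 ≡ 27. So 29^7 ≡ 27 (mod 31).
Hence φ⁻¹(29) = 27.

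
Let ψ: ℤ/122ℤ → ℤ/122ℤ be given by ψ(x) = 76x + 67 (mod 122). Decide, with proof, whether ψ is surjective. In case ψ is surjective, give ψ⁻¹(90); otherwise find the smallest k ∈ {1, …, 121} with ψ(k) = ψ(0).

Since gcd(76, 122) = 2, we have 76x ≡ 0 (mod 2) for all x, so ψ(x) ≡ 1 (mod 2).
But 0 ≢ 1 (mod 2), so 0 ∈ ℤ/122ℤ has no preimage. Therefore ψ is not surjective.
Since ψ is not surjective, we find the least positive k with ψ(k) = ψ(0): this means 76k ≡ 0 (mod 122), i.e. 122 ∣ 76k. Since gcd(76, 122) = 2, dividing through by 2 this holds exactly when 61 ∣ 38k, and as gcd(38, 61) = 1, exactly when 61 ∣ k.
The smallest positive such k is 61.

61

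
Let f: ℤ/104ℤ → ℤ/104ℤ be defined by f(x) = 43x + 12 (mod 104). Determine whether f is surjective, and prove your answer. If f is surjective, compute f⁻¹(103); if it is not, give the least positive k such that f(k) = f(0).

65

Since gcd(43, 104) = 1, 43 is invertible modulo 104. Euclid's algorithm: 104 = 2·43 + 18, 43 = 2·18 + 7, 18 = 2·7 + 4, 7 = 1·4 + 3, 4 = 1·3 + 1; back-substituting gives 1 = 75·43 − 31·104, so 43⁻¹ ≡ 75 (mod 104).
Then y ↦ 75(y − 12) is a two-sided inverse to f, so every y ∈ ℤ/104ℤ has a preimage.
Therefore f is surjective.
Since f is surjective, we find f⁻¹(103): we need 43x ≡ 103 − 12 ≡ 91 (mod 104). Using 43⁻¹ = 75: x ≡ 75·91 = 6825 = 65·104 + 65, so x = 65.
Check: f(65) = 43·65 + 12 = 2807 = 26·104 + 103 ≡ 103 (mod 104).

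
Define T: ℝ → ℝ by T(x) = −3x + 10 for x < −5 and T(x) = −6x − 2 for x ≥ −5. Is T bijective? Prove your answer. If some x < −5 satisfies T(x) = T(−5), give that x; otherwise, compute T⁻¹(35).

-6

Both pieces are strictly decreasing (slopes −3 and −6), so each is injective on its own interval.
The left piece maps (−∞, −5) onto (25, ∞); the right piece maps [−5, ∞) onto (−∞, 28].
These images overlap. In particular T(−5) = 28 (right piece), and solving −3x + 10 = 28 on the left piece gives x = −6 < −5.
So T(−6) = T(−5) with −6 ≠ −5, and T is not injective, hence not bijective. This x = −6 is the requested value below −5.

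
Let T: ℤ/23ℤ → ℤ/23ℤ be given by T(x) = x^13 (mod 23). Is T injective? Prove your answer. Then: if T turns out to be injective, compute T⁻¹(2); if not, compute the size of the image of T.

Since 23 is prime, the nonzero elements of ℤ/23ℤ form a cyclic group of order 22.
As gcd(13, 22) = 1, raising to the 13th power is a bijection on this group: if u^13 ≡ v^13 then (uv^{−1})^13 = 1, and the only element of order dividing gcd(13, 22) = 1 is 1, so u = v.
With T(0) = 0 this makes T injective on all of ℤ/23ℤ, hence bijective (finite equal-size domain and codomain). In particular T is injective.
Since T is injective, we find the preimage of 2. The inverse of x ↦ x^13 on (ℤ/23ℤ)^× is x ↦ x^17, because 13·17 = 221 = 10·22 + 1 ≡ 1 (mod 22) and x^{22} = 1 for x ≠ 0 (Fermat). So T⁻¹(2) = 2^17 mod 23.
Repeated squaring mod 23: 2^1 ≡ 2, 2^2 ≡ 2² = 4, 2^4 ≡ 4² = 16, 2^8 ≡ 16² = 256 ≡ 3, 2^16 ≡ 3² = 9. Since 17 = 16 + 1, 2^17 ≡ 9·2: 9·2 = 18. So 2^17 ≡ 18 (mod 23).
Hence T⁻¹(2) = 18.

18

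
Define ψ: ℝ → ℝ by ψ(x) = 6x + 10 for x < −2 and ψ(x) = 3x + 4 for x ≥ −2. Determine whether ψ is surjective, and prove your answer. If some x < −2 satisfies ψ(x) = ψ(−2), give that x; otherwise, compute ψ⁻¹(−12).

-11/3

Both pieces are strictly increasing (slopes 6 and 3), so each is injective on its own interval.
The left piece maps (−∞, −2) onto (−∞, −2); the right piece maps [−2, ∞) onto [−2, ∞).
These images together cover ℝ, so ψ is surjective.
Because the two images are disjoint, no x < −2 has ψ(x) = ψ(−2), so we compute ψ⁻¹(−12): −12 lies in (−∞, −2), so solve 6x + 10 = −12: x = (−12 − 10)/6 = −11/3.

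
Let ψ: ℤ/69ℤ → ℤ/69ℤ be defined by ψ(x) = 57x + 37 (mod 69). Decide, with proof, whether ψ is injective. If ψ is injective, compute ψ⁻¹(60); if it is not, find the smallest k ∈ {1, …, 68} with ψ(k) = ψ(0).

23

We have gcd(57, 69) = 3 > 1. Taking x_1 = 0 and x_2 = 23: ψ(0) = 37 and ψ(23) = 57·23 + 37 = 1348 ≡ 37 (mod 69).
So ψ(0) = ψ(23) while 0 ≠ 23, therefore ψ is not injective.
Since ψ is not injective, we find the least positive k with ψ(k) = ψ(0): this means 57k ≡ 0 (mod 69), i.e. 69 ∣ 57k. Since gcd(57, 69) = 3, dividing through by 3 this holds exactly when 23 ∣ 19k, and as gcd(19, 23) = 1, exactly when 23 ∣ k.
The smallest positive such k is 23.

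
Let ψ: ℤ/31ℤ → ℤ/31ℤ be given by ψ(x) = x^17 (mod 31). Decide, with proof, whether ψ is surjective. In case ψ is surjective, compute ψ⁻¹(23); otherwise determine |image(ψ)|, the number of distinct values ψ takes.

Since 31 is prime, the nonzero elements of ℤ/31ℤ form a cyclic group of order 30.
As gcd(17, 30) = 1, raising to the 17th power is a bijection on this group: if s^17 ≡ t^17 then (st^{−1})^17 = 1, and the only element of order dividing gcd(17, 30) = 1 is 1, so s = t.
With ψ(0) = 0 this makes ψ injective on all of ℤ/31ℤ, hence bijective (finite equal-size domain and codomain). In particular ψ is surjective.
Since ψ is surjective, we find the preimage of 23. The inverse of x ↦ x^17 on (ℤ/31ℤ)^× is x ↦ x^23, because 17·23 = 391 = 13·30 + 1 ≡ 1 (mod 30) and x^{30} = 1 for x ≠ 0 (Fermat). So ψ⁻¹(23) = 23^23 mod 31.
Repeated squaring mod 31: 23^1 ≡ 23, 23^2 ≡ 23² = 529 ≡ 2, 23^4 ≡ 2² = 4, 23^8 ≡ 4² = 16, 23^16 ≡ 16² = 256 ≡ 8. Since 23 = 16 + 4 + 2 + 1, 23^23 ≡ 8·4·2·23: 8·4 = 32 ≡ 1, then 1·2 = 2, then 2·23 = 46 ≡ 15. So 23^23 ≡ 15 (mod 31).
Hence ψ⁻¹(23) = 15.

15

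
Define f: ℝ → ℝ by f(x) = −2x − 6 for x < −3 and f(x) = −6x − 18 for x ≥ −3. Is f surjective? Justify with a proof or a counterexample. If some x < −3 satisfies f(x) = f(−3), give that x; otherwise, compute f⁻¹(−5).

Both pieces are strictly decreasing (slopes −2 and −6), so each is injective on its own interval.
The left piece maps (−∞, −3) onto (0, ∞); the right piece maps [−3, ∞) onto (−∞, 0].
These images together cover ℝ, so f is surjective.
Because the two images are disjoint, no x < −3 has f(x) = f(−3), so we compute f⁻¹(−5): −5 lies in (−∞, 0], so solve −6x − 18 = −5: x = (−5 + 18)/(−6) = −13/6.

-13/6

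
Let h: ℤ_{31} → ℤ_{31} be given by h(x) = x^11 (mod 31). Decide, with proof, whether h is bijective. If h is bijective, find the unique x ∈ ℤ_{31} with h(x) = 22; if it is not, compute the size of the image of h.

Since 31 is prime, the nonzero elements of ℤ_{31} form a cyclic group of order 30.
As gcd(11, 30) = 1, raising to the 11th power is a bijection on this group: if x_1^11 ≡ x_2^11 then (x_1x_2^{−1})^11 = 1, and the only element of order dividing gcd(11, 30) = 1 is 1, so x_1 = x_2.
With h(0) = 0 this makes h injective on all of ℤ_{31}, hence bijective (finite equal-size domain and codomain). In particular h is bijective.
Since h is bijective, we find the preimage of 22. The inverse of x ↦ x^11 on (ℤ_{31})^× is x ↦ x^11, because 11·11 = 121 = 4·30 + 1 ≡ 1 (mod 30) and x^{30} = 1 for x ≠ 0 (Fermat). So h⁻¹(22) = 22^11 mod 31.
Repeated squaring mod 31: 22^1 ≡ 22, 22^2 ≡ 22² = 484 ≡ 19, 22^4 ≡ 19² = 361 ≡ 20, 22^8 ≡ 20² = 400 ≡ 28. Since 11 = 8 + 2 + 1, 22^11 ≡ 28·19·22: 28·19 = 532 ≡ 5, then 5·22 = 110 ≡ 17. So 22^11 ≡ 17 (mod 31).
Hence h⁻¹(22) = 17.

17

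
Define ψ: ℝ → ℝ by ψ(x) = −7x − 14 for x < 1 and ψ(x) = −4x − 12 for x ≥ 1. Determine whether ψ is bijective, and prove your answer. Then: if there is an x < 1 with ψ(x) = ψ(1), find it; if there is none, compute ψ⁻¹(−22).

Both pieces are strictly decreasing (slopes −7 and −4), so each is injective on its own interval.
The left piece maps (−∞, 1) onto (−21, ∞); the right piece maps [1, ∞) onto (−∞, −16].
These images overlap. In particular ψ(1) = −16 (right piece), and solving −7x − 14 = −16 on the left piece gives x = 2/7 < 1.
So ψ(2/7) = ψ(1) with 2/7 ≠ 1, and ψ is not injective, hence not bijective. This x = 2/7 is the requested value below 1.

2/7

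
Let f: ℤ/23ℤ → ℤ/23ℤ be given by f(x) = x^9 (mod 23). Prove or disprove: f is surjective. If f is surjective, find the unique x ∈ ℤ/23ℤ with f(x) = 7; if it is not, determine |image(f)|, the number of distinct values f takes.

Since 23 is prime, the nonzero elements of ℤ/23ℤ form a cyclic group of order 22.
As gcd(9, 22) = 1, raising to the 9th power is a bijection on this group: if s^9 ≡ t^9 then (st^{−1})^9 = 1, and the only element of order dividing gcd(9, 22) = 1 is 1, so s = t.
With f(0) = 0 this makes f injective on all of ℤ/23ℤ, hence bijective (finite equal-size domain and codomain). In particular f is surjective.
Since f is surjective, we find the preimage of 7. The inverse of x ↦ x^9 on (ℤ/23ℤ)^× is x ↦ x^5, because 9·5 = 45 = 2·22 + 1 ≡ 1 (mod 22) and x^{22} = 1 for x ≠ 0 (Fermat). So f⁻¹(7) = 7^5 mod 23.
Repeated squaring mod 23: 7^1 ≡ 7, 7^2 ≡ 7² = 49 ≡ 3, 7^4 ≡ 3² = 9. Since 5 = 4 + 1, 7^5 ≡ 9·7: 9·7 = 63 ≡ 17. So 7^5 ≡ 17 (mod 23).
Hence f⁻¹(7) = 17.

17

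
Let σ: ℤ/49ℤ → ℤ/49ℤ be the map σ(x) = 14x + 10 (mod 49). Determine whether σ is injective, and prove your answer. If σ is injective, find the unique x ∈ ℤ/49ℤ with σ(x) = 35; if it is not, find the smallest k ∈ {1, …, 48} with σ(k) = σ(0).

We have gcd(14, 49) = 7 > 1. Taking u = 0 and v = 7: σ(0) = 10 and σ(7) = 14·7 + 10 = 108 ≡ 10 (mod 49).
So σ(0) = σ(7) while 0 ≠ 7, thus σ is not injective.
Since σ is not injective, we find the least positive k with σ(k) = σ(0): this means 14k ≡ 0 (mod 49), i.e. 49 ∣ 14k. Since gcd(14, 49) = 7, dividing through by 7 this holds exactly when 7 ∣ 2k, and as gcd(2, 7) = 1, exactly when 7 ∣ k.
The smallest positive such k is 7.

7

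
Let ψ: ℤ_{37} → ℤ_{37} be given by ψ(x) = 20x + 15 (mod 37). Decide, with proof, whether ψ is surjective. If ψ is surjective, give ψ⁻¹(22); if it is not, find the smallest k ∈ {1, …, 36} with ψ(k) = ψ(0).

Since gcd(20, 37) = 1, 20 is invertible modulo 37. Euclid's algorithm: 37 = 1·20 + 17, 20 = 1·17 + 3, 17 = 5·3 + 2, 3 = 1·2 + 1; back-substituting gives 1 = 13·20 − 7·37, so 20⁻¹ ≡ 13 (mod 37).
For any y ∈ ℤ_{37}, x = 13(y − 15) mod 37 satisfies ψ(x) = 20·13(y − 15) + 15 ≡ y (since 20·13 ≡ 1 mod 37). So every y has a preimage.
Therefore ψ is surjective.
Since ψ is surjective, we find ψ⁻¹(22): we need 20x ≡ 22 − 15 ≡ 7 (mod 37). Using 20⁻¹ = 13: x ≡ 13·7 = 91 = 2·37 + 17, so x = 17.
Check: ψ(17) = 20·17 + 15 = 355 = 9·37 + 22 ≡ 22 (mod 37).

17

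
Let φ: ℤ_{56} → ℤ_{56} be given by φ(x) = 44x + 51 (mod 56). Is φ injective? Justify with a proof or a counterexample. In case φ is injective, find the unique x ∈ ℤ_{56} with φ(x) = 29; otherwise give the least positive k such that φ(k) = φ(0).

By definition, φ is injective when φ(s) = φ(t) forces s = t.
We have gcd(44, 56) = 4 > 1. Taking s = 0 and t = 14: φ(0) = 51 and φ(14) = 44·14 + 51 = 667 ≡ 51 (mod 56).
So φ(0) = φ(14) while 0 ≠ 14, so φ is not injective.
Since φ is not injective, we find the least positive k with φ(k) = φ(0): this means 44k ≡ 0 (mod 56), i.e. 56 ∣ 44k. Since gcd(44, 56) = 4, dividing through by 4 this holds exactly when 14 ∣ 11k, and as gcd(11, 14) = 1, exactly when 14 ∣ k.
The smallest positive such k is 14.

14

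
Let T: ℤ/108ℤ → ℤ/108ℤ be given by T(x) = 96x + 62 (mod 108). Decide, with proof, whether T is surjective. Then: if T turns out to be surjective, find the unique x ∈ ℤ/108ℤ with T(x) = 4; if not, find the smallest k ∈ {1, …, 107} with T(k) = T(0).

9

Since gcd(96, 108) = 12, we have 96x ≡ 0 (mod 12) for all x, so T(x) ≡ 2 (mod 12).
But 0 ≢ 2 (mod 12), so 0 ∈ ℤ/108ℤ has no preimage. Therefore T is not surjective.
Since T is not surjective, we find the least positive k with T(k) = T(0): this means 96k ≡ 0 (mod 108), i.e. 108 ∣ 96k. Since gcd(96, 108) = 12, dividing through by 12 this holds exactly when 9 ∣ 8k, and as gcd(8, 9) = 1, exactly when 9 ∣ k.
The smallest positive such k is 9.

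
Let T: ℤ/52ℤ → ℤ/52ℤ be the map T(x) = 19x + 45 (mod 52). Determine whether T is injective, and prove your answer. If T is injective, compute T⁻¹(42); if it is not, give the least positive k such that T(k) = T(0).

If T(a) = T(b), then 19a ≡ 19b (mod 52). Because gcd(19, 52) = 1, we may cancel 19 to get a ≡ b (mod 52).
Hence T is injective.
We now compute 19⁻¹ mod 52 explicitly. Euclid's algorithm: 52 = 2·19 + 14, 19 = 1·14 + 5, 14 = 2·5 + 4, 5 = 1·4 + 1; back-substituting gives 1 = 11·19 − 4·52, so 19⁻¹ ≡ 11 (mod 52).
Since T is injective, we find T⁻¹(42): we need 19x ≡ 42 − 45 ≡ 49 (mod 52). Using 19⁻¹ = 11: x ≡ 11·49 = 539 = 10·52 + 19, so x = 19.
Check: T(19) = 19·19 + 45 = 406 = 7·52 + 42 ≡ 42 (mod 52).

19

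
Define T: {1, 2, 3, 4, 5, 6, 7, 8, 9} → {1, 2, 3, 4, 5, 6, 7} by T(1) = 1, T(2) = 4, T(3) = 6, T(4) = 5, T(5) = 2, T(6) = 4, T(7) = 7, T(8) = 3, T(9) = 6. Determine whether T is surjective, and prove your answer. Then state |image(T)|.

7

Every element of the codomain has a preimage: 1 = T(1), 2 = T(5), 3 = T(8), 4 = T(2), 5 = T(4), 6 = T(3), 7 = T(7).
Thus T is surjective.
The image of T is {1, 2, 3, 4, 5, 6, 7}, which has 7 elements.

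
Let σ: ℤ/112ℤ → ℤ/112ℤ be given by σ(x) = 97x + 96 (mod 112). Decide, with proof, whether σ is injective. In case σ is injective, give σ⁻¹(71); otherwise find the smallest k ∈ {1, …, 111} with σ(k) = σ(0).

If σ(s) = σ(t), then 97s ≡ 97t (mod 112). Because gcd(97, 112) = 1, we may cancel 97 to get s ≡ t (mod 112).
Thus σ is injective.
We now compute 97⁻¹ mod 112 explicitly. Euclid's algorithm: 112 = 1·97 + 15, 97 = 6·15 + 7, 15 = 2·7 + 1; back-substituting gives 1 = 97·97 − 84·112, so 97⁻¹ ≡ 97 (mod 112).
Since σ is injective, we compute σ⁻¹(71): solve 97x + 96 ≡ 71 (mod 112), i.e. 97x ≡ 87 (mod 112).
Multiplying by 97⁻¹ = 97 gives x ≡ 97·87 = 8439 = 75·112 + 39 ≡ 39 (mod 112).
Check: σ(39) = 97·39 + 96 = 3879 = 34·112 + 71 ≡ 71 (mod 112).

39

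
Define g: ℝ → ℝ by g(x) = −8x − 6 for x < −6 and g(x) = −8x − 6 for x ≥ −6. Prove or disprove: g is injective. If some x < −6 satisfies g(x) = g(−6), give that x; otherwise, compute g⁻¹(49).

Both pieces are strictly decreasing (slopes −8 and −8), so each is injective on its own interval.
The left piece maps (−∞, −6) onto (42, ∞); the right piece maps [−6, ∞) onto (−∞, 42].
These images are disjoint, so no value is attained by both pieces. Thus g is injective.
Because the two images are disjoint, no x < −6 has g(x) = g(−6), so we compute g⁻¹(49): 49 lies in (42, ∞), so solve −8x − 6 = 49: x = (49 + 6)/(−8) = −55/8.

-55/8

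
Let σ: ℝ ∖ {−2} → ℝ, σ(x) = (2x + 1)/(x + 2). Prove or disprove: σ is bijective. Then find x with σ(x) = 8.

If σ(x) = 2, cross-multiplying gives 1(2x + 1) = 2(x + 2), which simplifies to 1 = 4 — false.  So 2 has no preimage and σ is not surjective.
Hence σ is not bijective.
Solving σ(x) = 8: cross-multiplying gives 2x + 1 = 8(x + 2), which rearranges to −6x = 15, so x = −5/2.

-5/2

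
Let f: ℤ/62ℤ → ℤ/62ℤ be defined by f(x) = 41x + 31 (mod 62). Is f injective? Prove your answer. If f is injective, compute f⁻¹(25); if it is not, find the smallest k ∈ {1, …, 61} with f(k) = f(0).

18

Suppose f(u) = f(v) in ℤ/62ℤ. Then 41u + 31 ≡ 41v + 31 (mod 62), thus 41(u − v) ≡ 0 (mod 62).
Since gcd(41, 62) = 1, 41 is invertible modulo 62, so u − v ≡ 0 (mod 62), i.e. u = v.
Therefore f is injective.
We now compute 41⁻¹ mod 62 explicitly. Euclid's algorithm: 62 = 1·41 + 21, 41 = 1·21 + 20, 21 = 1·20 + 1; back-substituting gives 1 = 59·41 − 39·62, so 41⁻¹ ≡ 59 (mod 62).
Since f is injective, we compute f⁻¹(25): solve 41x + 31 ≡ 25 (mod 62), i.e. 41x ≡ 56 (mod 62).
Multiplying by 41⁻¹ = 59 gives x ≡ 59·56 = 3304 = 53·62 + 18 ≡ 18 (mod 62).
Check: f(18) = 41·18 + 31 = 769 = 12·62 + 25 ≡ 25 (mod 62).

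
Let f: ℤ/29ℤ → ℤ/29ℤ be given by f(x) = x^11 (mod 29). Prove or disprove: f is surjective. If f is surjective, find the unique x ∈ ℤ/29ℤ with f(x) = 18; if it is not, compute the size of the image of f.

Since 29 is prime, the nonzero elements of ℤ/29ℤ form a cyclic group of order 28.
As gcd(11, 28) = 1, raising to the 11th power is a bijection on this group: if x_1^11 ≡ x_2^11 then (x_1x_2^{−1})^11 = 1, and the only element of order dividing gcd(11, 28) = 1 is 1, so x_1 = x_2.
With f(0) = 0 this makes f injective on all of ℤ/29ℤ, hence bijective (finite equal-size domain and codomain). In particular f is surjective.
Since f is surjective, we find the preimage of 18. The inverse of x ↦ x^11 on (ℤ/29ℤ)^× is x ↦ x^23, because 11·23 = 253 = 9·28 + 1 ≡ 1 (mod 28) and x^{28} = 1 for x ≠ 0 (Fermat). So f⁻¹(18) = 18^23 mod 29.
Repeated squaring mod 29: 18^1 ≡ 18, 18^2 ≡ 18² = 324 ≡ 5, 18^4 ≡ 5² = 25, 18^8 ≡ 25² = 625 ≡ 16, 18^16 ≡ 16² = 256 ≡ 24. Since 23 = 16 + 4 + 2 + 1, 18^23 ≡ 24·25·5·18: 24·25 = 600 ≡ 20, then 20·5 = 100 ≡ 13, then 13·18 = 234 ≡ 2. So 18^23 ≡ 2 (mod 29).
Hence f⁻¹(18) = 2.

2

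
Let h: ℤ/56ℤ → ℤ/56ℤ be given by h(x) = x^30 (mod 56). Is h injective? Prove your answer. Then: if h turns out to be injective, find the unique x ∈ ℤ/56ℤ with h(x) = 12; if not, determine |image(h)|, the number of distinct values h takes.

h(1) = 1^30 = 1.
h(3): Repeated squaring mod 56: 3^1 ≡ 3, 3^2 ≡ 3² = 9, 3^4 ≡ 9² = 81 ≡ 25, 3^8 ≡ 25² = 625 ≡ 9, 3^16 ≡ 9² = 81 ≡ 25. Since 30 = 16 + 8 + 4 + 2, 3^30 ≡ 25·9·25·9: 25·9 = 225 ≡ 1, then 1·25 = 25, then 25·9 = 225 ≡ 1. So 3^30 ≡ 1 (mod 56).
So h(1) = h(3) = 1 while 1 ≠ 3, hence h is not injective.
Since h is not injective, we determine |image(h)|. Computing x^30 mod 56 for each x (by repeated squaring, reducing mod 56 at every step), the values h(0), h(1), …, h(55) are: 0, 1, 8, 1, 8, 1, 8, 49, 8, 1, 8, 1, 8, 1, 0, 1, 8, 1, 8, 1, 8, 49, 8, 1, 8, 1, 8, 1, 0, 1, 8, 1, 8, 1, 8, 49, 8, 1, 8, 1, 8, 1, 0, 1, 8, 1, 8, 1, 8, 49, 8, 1, 8, 1, 8, 1.
The distinct values are {0, 1, 8, 49}; there are 4 of them.

4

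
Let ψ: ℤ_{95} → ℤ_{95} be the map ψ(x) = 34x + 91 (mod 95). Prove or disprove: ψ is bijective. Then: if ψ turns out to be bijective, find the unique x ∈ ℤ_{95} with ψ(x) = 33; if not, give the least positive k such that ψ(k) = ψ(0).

Suppose ψ(s) = ψ(t) in ℤ_{95}. Then 34s + 91 ≡ 34t + 91 (mod 95), therefore 34(s − t) ≡ 0 (mod 95).
Since gcd(34, 95) = 1, 34 is invertible modulo 95, thus s − t ≡ 0 (mod 95), i.e. s = t.
We now compute 34⁻¹ mod 95 explicitly. Euclid's algorithm: 95 = 2·34 + 27, 34 = 1·27 + 7, 27 = 3·7 + 6, 7 = 1·6 + 1; back-substituting gives 1 = 14·34 − 5·95, so 34⁻¹ ≡ 14 (mod 95).
Then y ↦ 14(y − 91) is a two-sided inverse to ψ, so every y ∈ ℤ_{95} has a preimage.
Thus ψ is bijective.
Since ψ is bijective, we find ψ⁻¹(33): we need 34x ≡ 33 − 91 ≡ 37 (mod 95). Using 34⁻¹ = 14: x ≡ 14·37 = 518 = 5·95 + 43, so x = 43.
Check: ψ(43) = 34·43 + 91 = 1553 = 16·95 + 33 ≡ 33 (mod 95).

43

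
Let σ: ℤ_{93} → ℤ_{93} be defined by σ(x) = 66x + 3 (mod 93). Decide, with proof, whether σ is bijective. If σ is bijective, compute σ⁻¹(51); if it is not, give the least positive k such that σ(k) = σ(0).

31

Recall that σ is injective if σ(s) = σ(t) implies s = t.
We have gcd(66, 93) = 3 > 1. Taking s = 0 and t = 31: σ(0) = 3 and σ(31) = 66·31 + 3 = 2049 ≡ 3 (mod 93).
So σ(0) = σ(31) while 0 ≠ 31, thus σ is not injective, hence not bijective.
Since σ is not bijective, we find the least positive k with σ(k) = σ(0): this means 66k ≡ 0 (mod 93), i.e. 93 ∣ 66k. Since gcd(66, 93) = 3, dividing through by 3 this holds exactly when 31 ∣ 22k, and as gcd(22, 31) = 1, exactly when 31 ∣ k.
The smallest positive such k is 31.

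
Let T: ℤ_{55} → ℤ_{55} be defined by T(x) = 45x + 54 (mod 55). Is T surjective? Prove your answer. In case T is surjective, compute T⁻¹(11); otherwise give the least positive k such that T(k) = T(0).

11

Since gcd(45, 55) = 5, we have 45x ≡ 0 (mod 5) for all x, so T(x) ≡ 4 (mod 5).
But 0 ≢ 4 (mod 5), so 0 ∈ ℤ_{55} has no preimage. Thus T is not surjective.
Since T is not surjective, we find the least positive k with T(k) = T(0): this means 45k ≡ 0 (mod 55), i.e. 55 ∣ 45k. Since gcd(45, 55) = 5, dividing through by 5 this holds exactly when 11 ∣ 9k, and as gcd(9, 11) = 1, exactly when 11 ∣ k.
The smallest positive such k is 11.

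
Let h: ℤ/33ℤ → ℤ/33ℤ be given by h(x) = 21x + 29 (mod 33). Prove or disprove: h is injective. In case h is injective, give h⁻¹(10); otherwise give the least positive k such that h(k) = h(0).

11

By definition, h is injective when h(s) = h(t) forces s = t.
We have gcd(21, 33) = 3 > 1. Taking s = 0 and t = 11: h(0) = 29 and h(11) = 21·11 + 29 = 260 ≡ 29 (mod 33).
So h(0) = h(11) while 0 ≠ 11, so h is not injective.
Since h is not injective, we find the least positive k with h(k) = h(0): this means 21k ≡ 0 (mod 33), i.e. 33 ∣ 21k. Since gcd(21, 33) = 3, dividing through by 3 this holds exactly when 11 ∣ 7k, and as gcd(7, 11) = 1, exactly when 11 ∣ k.
The smallest positive such k is 11.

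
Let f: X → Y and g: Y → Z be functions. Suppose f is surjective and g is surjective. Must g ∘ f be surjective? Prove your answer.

surjective

Let c ∈ Z. Since g is surjective, there is b ∈ Y with g(b) = c. Since f is surjective, there is a ∈ X with f(a) = b.
Then (g ∘ f)(a) = g(b) = c. Hence g ∘ f is surjective.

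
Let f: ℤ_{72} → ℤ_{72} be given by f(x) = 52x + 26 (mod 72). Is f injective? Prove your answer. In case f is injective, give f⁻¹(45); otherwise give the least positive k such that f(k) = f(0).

18

By definition, f is injective if f(s) = f(t) implies s = t.
We have gcd(52, 72) = 4 > 1. Taking s = 0 and t = 18: f(0) = 26 and f(18) = 52·18 + 26 = 962 ≡ 26 (mod 72).
So f(0) = f(18) while 0 ≠ 18, so f is not injective.
Since f is not injective, we find the least positive k with f(k) = f(0): this means 52k ≡ 0 (mod 72), i.e. 72 ∣ 52k. Since gcd(52, 72) = 4, dividing through by 4 this holds exactly when 18 ∣ 13k, and as gcd(13, 18) = 1, exactly when 18 ∣ k.
The smallest positive such k is 18.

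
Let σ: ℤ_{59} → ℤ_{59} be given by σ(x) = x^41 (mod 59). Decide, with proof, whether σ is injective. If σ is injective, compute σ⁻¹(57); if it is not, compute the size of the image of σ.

Since 59 is prime, the nonzero elements of ℤ_{59} form a cyclic group of order 58.
As gcd(41, 58) = 1, raising to the 41st power is a bijection on this group: if a^41 ≡ b^41 then (ab^{−1})^41 = 1, and the only element of order dividing gcd(41, 58) = 1 is 1, so a = b.
With σ(0) = 0 this makes σ injective on all of ℤ_{59}, hence bijective (finite equal-size domain and codomain). In particular σ is injective.
Since σ is injective, we find the preimage of 57. The inverse of x ↦ x^41 on (ℤ_{59})^× is x ↦ x^17, because 41·17 = 697 = 12·58 + 1 ≡ 1 (mod 58) and x^{58} = 1 for x ≠ 0 (Fermat). So σ⁻¹(57) = 57^17 mod 59.
Repeated squaring mod 59: 57^1 ≡ 57, 57^2 ≡ 57² = 3249 ≡ 4, 57^4 ≡ 4² = 16, 57^8 ≡ 16² = 256 ≡ 20, 57^16 ≡ 20² = 400 ≡ 46. Since 17 = 16 + 1, 57^17 ≡ 46·57: 46·57 = 2622 ≡ 26. So 57^17 ≡ 26 (mod 59).
Hence σ⁻¹(57) = 26.

26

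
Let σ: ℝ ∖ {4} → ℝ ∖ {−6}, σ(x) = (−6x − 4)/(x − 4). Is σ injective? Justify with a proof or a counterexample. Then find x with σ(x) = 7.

Suppose σ(x_1) = σ(x_2). Cross-multiplying: (−6x_1 − 4)(x_2 − 4) = (−6x_2 − 4)(x_1 − 4).
Expanding both sides and cancelling the symmetric terms leaves 28·(x_1 − x_2) = 0. Since 28 ≠ 0, x_1 = x_2. Thus σ is injective.
Solving σ(x) = 7: cross-multiplying gives −6x − 4 = 7(x − 4), which rearranges to −13x = −24, so x = 24/13.

24/13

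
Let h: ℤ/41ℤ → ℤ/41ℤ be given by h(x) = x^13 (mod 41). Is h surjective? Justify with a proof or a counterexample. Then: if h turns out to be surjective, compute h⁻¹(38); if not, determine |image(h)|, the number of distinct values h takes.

3

Since 41 is prime, the nonzero elements of ℤ/41ℤ form a cyclic group of order 40.
As gcd(13, 40) = 1, raising to the 13th power is a bijection on this group: if s^13 ≡ t^13 then (st^{−1})^13 = 1, and the only element of order dividing gcd(13, 40) = 1 is 1, so s = t.
With h(0) = 0 this makes h injective on all of ℤ/41ℤ, hence bijective (finite equal-size domain and codomain). In particular h is surjective.
Since h is surjective, we find the preimage of 38. The inverse of x ↦ x^13 on (ℤ/41ℤ)^× is x ↦ x^37, because 13·37 = 481 = 12·40 + 1 ≡ 1 (mod 40) and x^{40} = 1 for x ≠ 0 (Fermat). So h⁻¹(38) = 38^37 mod 41.
Repeated squaring mod 41: 38^1 ≡ 38, 38^2 ≡ 38² = 1444 ≡ 9, 38^4 ≡ 9² = 81 ≡ 40, 38^8 ≡ 40² = 1600 ≡ 1, 38^16 ≡ 1² = 1, 38^32 ≡ 1² = 1. Since 37 = 32 + 4 + 1, 38^37 ≡ 1·40·38: 1·40 = 40, then 40·38 = 1520 ≡ 3. So 38^37 ≡ 3 (mod 41).
Hence h⁻¹(38) = 3.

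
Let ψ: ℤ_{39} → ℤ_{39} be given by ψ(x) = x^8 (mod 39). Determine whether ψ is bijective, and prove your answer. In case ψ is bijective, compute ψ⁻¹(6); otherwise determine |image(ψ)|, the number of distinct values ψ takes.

8

ψ(1) = 1^8 = 1.
ψ(5): Repeated squaring mod 39: 5^1 ≡ 5, 5^2 ≡ 5² = 25, 5^4 ≡ 25² = 625 ≡ 1, 5^8 ≡ 1² = 1. So 5^8 ≡ 1 (mod 39).
So ψ(1) = ψ(5) = 1 while 1 ≠ 5, hence ψ is not injective, hence not bijective.
Since ψ is not bijective, we determine |image(ψ)|. Computing x^8 mod 39 for each x (by repeated squaring, reducing mod 39 at every step), the values ψ(0), ψ(1), …, ψ(38) are: 0, 1, 22, 9, 16, 1, 3, 16, 1, 3, 22, 22, 27, 13, 1, 9, 22, 16, 27, 16, 16, 27, 16, 22, 9, 1, 13, 27, 22, 22, 3, 1, 16, 3, 1, 16, 9, 22, 1.
The distinct values are {0, 1, 3, 9, 13, 16, 22, 27}; there are 8 of them.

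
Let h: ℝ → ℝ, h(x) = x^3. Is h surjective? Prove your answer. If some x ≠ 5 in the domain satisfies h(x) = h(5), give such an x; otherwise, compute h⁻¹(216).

6

For any y ∈ ℝ, x = y^{1/3} ∈ ℝ gives h(x) = y, so h is surjective.
Since x ↦ x^3 is strictly increasing on ℝ, it is injective there, so no x ≠ 5 in the domain has h(x) = h(5). We therefore compute h⁻¹(216) = 216^{1/3} = 6 (indeed 6^3 = 216).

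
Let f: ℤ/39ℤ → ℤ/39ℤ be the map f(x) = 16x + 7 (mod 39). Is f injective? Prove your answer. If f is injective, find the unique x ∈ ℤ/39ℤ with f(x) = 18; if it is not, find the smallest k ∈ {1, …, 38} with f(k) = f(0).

8

Suppose f(a) = f(b) in ℤ/39ℤ. Then 16a + 7 ≡ 16b + 7 (mod 39), so 16(a − b) ≡ 0 (mod 39).
Since gcd(16, 39) = 1, 16 is invertible modulo 39, thus a − b ≡ 0 (mod 39), i.e. a = b.
Hence f is injective.
We now compute 16⁻¹ mod 39 explicitly. Euclid's algorithm: 39 = 2·16 + 7, 16 = 2·7 + 2, 7 = 3·2 + 1; back-substituting gives 1 = 22·16 − 9·39, so 16⁻¹ ≡ 22 (mod 39).
Since f is injective, we find f⁻¹(18): we need 16x ≡ 18 − 7 ≡ 11 (mod 39). Using 16⁻¹ = 22: x ≡ 22·11 = 242 = 6·39 + 8, so x = 8.
Check: f(8) = 16·8 + 7 = 135 = 3·39 + 18 ≡ 18 (mod 39).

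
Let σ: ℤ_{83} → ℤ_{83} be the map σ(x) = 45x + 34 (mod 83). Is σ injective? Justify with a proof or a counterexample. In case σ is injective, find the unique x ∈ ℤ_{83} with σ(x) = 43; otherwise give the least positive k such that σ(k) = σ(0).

If σ(a) = σ(b), then 45a ≡ 45b (mod 83). Because gcd(45, 83) = 1, we may cancel 45 to get a ≡ b (mod 83).
Therefore σ is injective.
We now compute 45⁻¹ mod 83 explicitly. Euclid's algorithm: 83 = 1·45 + 38, 45 = 1·38 + 7, 38 = 5·7 + 3, 7 = 2·3 + 1; back-substituting gives 1 = 24·45 − 13·83, so 45⁻¹ ≡ 24 (mod 83).
Since σ is injective, we compute σ⁻¹(43): solve 45x + 34 ≡ 43 (mod 83), i.e. 45x ≡ 9 (mod 83).
Multiplying by 45⁻¹ = 24 gives x ≡ 24·9 = 216 = 2·83 + 50 ≡ 50 (mod 83).
Check: σ(50) = 45·50 + 34 = 2284 = 27·83 + 43 ≡ 43 (mod 83).

50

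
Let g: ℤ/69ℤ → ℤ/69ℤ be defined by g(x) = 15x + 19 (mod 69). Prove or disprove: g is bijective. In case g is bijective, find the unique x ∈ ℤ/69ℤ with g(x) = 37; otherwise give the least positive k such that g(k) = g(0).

By definition, injectivity means: for all x_1, x_2 in the domain, g(x_1) = g(x_2) implies x_1 = x_2.
We have gcd(15, 69) = 3 > 1. Taking x_1 = 0 and x_2 = 23: g(0) = 19 and g(23) = 15·23 + 19 = 364 ≡ 19 (mod 69).
So g(0) = g(23) while 0 ≠ 23, therefore g is not injective, hence not bijective.
Since g is not bijective, we find the least positive k with g(k) = g(0): this means 15k ≡ 0 (mod 69), i.e. 69 ∣ 15k. Since gcd(15, 69) = 3, dividing through by 3 this holds exactly when 23 ∣ 5k, and as gcd(5, 23) = 1, exactly when 23 ∣ k.
The smallest positive such k is 23.

23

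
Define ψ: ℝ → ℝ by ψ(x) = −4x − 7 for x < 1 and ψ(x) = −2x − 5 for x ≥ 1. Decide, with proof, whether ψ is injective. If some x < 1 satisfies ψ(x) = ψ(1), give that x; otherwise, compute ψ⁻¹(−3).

0

Both pieces are strictly decreasing (slopes −4 and −2), so each is injective on its own interval.
The left piece maps (−∞, 1) onto (−11, ∞); the right piece maps [1, ∞) onto (−∞, −7].
These images overlap. In particular ψ(1) = −7 (right piece), and solving −4x − 7 = −7 on the left piece gives x = 0 < 1.
So ψ(0) = ψ(1) with 0 ≠ 1, and ψ is not injective. This x = 0 is the requested value below 1.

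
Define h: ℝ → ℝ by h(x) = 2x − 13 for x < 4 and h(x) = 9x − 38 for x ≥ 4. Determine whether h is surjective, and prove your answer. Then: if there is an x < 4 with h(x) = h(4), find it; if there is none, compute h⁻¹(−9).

2

Both pieces are strictly increasing (slopes 2 and 9), so each is injective on its own interval.
The left piece maps (−∞, 4) onto (−∞, −5); the right piece maps [4, ∞) onto [−2, ∞).
The union (−∞, −5) ∪ [−2, ∞) omits the interval between −5 and −2; in particular −5 has no preimage. So h is not surjective.
Because the two images are disjoint, no x < 4 has h(x) = h(4), so we compute h⁻¹(−9): −9 lies in (−∞, −5), so solve 2x − 13 = −9: x = (−9 + 13)/2 = 2.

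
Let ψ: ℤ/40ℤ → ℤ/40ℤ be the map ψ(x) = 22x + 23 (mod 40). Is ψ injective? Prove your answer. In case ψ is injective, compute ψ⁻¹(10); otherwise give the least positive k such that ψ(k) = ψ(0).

We have gcd(22, 40) = 2 > 1. Taking a = 0 and b = 20: ψ(0) = 23 and ψ(20) = 22·20 + 23 = 463 ≡ 23 (mod 40).
So ψ(0) = ψ(20) while 0 ≠ 20, thus ψ is not injective.
Since ψ is not injective, we find the least positive k with ψ(k) = ψ(0): this means 22k ≡ 0 (mod 40), i.e. 40 ∣ 22k. Since gcd(22, 40) = 2, dividing through by 2 this holds exactly when 20 ∣ 11k, and as gcd(11, 20) = 1, exactly when 20 ∣ k.
The smallest positive such k is 20.

20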